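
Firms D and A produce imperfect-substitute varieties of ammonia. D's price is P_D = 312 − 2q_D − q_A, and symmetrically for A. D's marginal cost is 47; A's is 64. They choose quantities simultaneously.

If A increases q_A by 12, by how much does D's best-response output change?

Firm D's profit: π = q_D(312 − 2q_D − q_A) − 47q_D.
∂π/∂q_D = 265 − 4q_D − q_A = 0 ⇒ q_D = 66.25 − 0.25q_A.
The reaction-function slope is −0.25, so a 12-unit rise in q_A moves q_D by −0.25 × 12 = −3. D's best response falls — the actions are strategic substitutes.

-3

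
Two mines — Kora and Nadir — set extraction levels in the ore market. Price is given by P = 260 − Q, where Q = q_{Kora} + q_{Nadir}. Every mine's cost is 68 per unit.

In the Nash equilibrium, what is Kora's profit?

4096

Mine Kora's profit: π = q_{Kora}(260 − (q_{Kora} + q_{Nadir})) − 68q_{Kora}.
∂π/∂q_{Kora} = 192 − 2q_{Kora} − q_{Nadir} = 0, so q_{Kora} = 96 − 0.5q_{Nadir}.
Setting q_{Kora} = q_{Nadir} in the reaction function: q_{Kora} = 96 − 0.5q_{Kora}, so q_{Kora} = 96 / 1.5 = 64.
Price P = 260 − 128 = 132.
Kora's profit: (132 − 68)·64 = 4096.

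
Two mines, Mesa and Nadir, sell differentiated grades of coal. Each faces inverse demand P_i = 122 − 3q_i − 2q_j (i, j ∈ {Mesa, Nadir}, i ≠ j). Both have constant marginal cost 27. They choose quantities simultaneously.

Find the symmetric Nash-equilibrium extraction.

11.875

Mine Mesa's profit: π = q_{Mesa}(122 − 3q_{Mesa} − 2q_{Nadir}) − 27q_{Mesa}.
∂π/∂q_{Mesa} = 95 − 6q_{Mesa} − 2q_{Nadir} = 0 ⇒ q_{Mesa} = 95/6 − (1/3)q_{Nadir}.
Setting q_{Mesa} = q_{Nadir} in the reaction function: q_{Mesa} = 95/6 − (1/3)q_{Mesa}, so q_{Mesa} = (95/6) / (4/3) = 11.875.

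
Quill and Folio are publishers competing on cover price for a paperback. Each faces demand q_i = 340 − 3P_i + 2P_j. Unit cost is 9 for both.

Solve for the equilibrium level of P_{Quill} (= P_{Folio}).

Quill's profit: π = (P_{Quill} − 9)(340 − 3P_{Quill} + 2P_{Folio}).
∂π/∂P_{Quill} = 367 − 6P_{Quill} + 2P_{Folio} = 0 ⇒ P_{Quill} = 367/6 + (1/3)P_{Folio}.
The game is symmetric, so in equilibrium P_{Folio} = P_{Quill}: the reaction function gives (2/3)P_{Quill} = 367/6, hence P_{Quill} = 91.75.

91.75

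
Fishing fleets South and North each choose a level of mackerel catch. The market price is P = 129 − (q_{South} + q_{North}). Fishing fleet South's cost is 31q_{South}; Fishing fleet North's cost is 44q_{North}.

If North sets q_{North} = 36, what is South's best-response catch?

31

Fishing fleet South's profit: π = q_{South}(129 − (q_{South} + q_{North})) − 31q_{South}.
∂π/∂q_{South} = 98 − 2q_{South} − q_{North} = 0, so q_{South} = 49 − 0.5q_{North}.
At q_{North} = 36: q_{South} = 49 − 0.5·36 = 31.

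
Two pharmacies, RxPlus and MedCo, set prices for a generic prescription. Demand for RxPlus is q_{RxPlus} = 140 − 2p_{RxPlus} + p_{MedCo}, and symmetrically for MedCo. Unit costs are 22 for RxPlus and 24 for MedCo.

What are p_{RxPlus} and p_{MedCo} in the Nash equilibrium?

RxPlus's profit: π = (p_{RxPlus} − 22)(140 − 2p_{RxPlus} + p_{MedCo}).
∂π/∂p_{RxPlus} = 184 − 4p_{RxPlus} + p_{MedCo} = 0 ⇒ p_{RxPlus} = 46 + 0.25p_{MedCo}.
Similarly p_{MedCo} = 47 + 0.25p_{RxPlus}.
Substituting the second reaction function into the first: p_{RxPlus} = 46 + 0.25(47 + 0.25p_{RxPlus}), which gives 0.9375p_{RxPlus} = 57.75 ⇒ p_{RxPlus} = 61.6.
Then p_{MedCo} = 47 + 0.25·61.6 = 62.4.

61.6, 62.4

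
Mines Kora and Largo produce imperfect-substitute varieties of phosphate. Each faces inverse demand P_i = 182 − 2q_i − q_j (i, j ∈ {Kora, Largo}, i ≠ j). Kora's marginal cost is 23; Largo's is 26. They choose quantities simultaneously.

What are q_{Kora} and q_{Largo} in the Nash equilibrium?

Mine Kora's profit: π = q_{Kora}(182 − 2q_{Kora} − q_{Largo}) − 23q_{Kora}.
∂π/∂q_{Kora} = 159 − 4q_{Kora} − q_{Largo} = 0 ⇒ q_{Kora} = 39.75 − 0.25q_{Largo}.
Similarly q_{Largo} = 39 − 0.25q_{Kora}.
Substituting the second reaction function into the first: q_{Kora} = 39.75 − 0.25(39 − 0.25q_{Kora}), which gives 0.9375q_{Kora} = 30 ⇒ q_{Kora} = 32.
Then q_{Largo} = 39 − 0.25·32 = 31.

32, 31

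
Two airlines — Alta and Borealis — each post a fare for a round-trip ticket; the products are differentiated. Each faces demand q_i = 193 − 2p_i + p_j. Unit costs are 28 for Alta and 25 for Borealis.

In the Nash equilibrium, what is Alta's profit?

5962.32

Alta's profit: π = (p_{Alta} − 28)(193 − 2p_{Alta} + p_{Borealis}).
∂π/∂p_{Alta} = 249 − 4p_{Alta} + p_{Borealis} = 0 ⇒ p_{Alta} = 62.25 + 0.25p_{Borealis}.
Similarly p_{Borealis} = 60.75 + 0.25p_{Alta}.
Plugging p_{Borealis} into Alta's best response: p_{Alta} = 62.25 + 0.25(60.75 + 0.25p_{Alta}) ⇒ 0.9375p_{Alta} = 77.4375, so p_{Alta} = 82.6.
Then p_{Borealis} = 60.75 + 0.25·82.6 = 81.4.
q_{Alta} = 193 − 2·82.6 + 81.4 = 109.2.
Profit = (82.6 − 28)·109.2 = 5962.32.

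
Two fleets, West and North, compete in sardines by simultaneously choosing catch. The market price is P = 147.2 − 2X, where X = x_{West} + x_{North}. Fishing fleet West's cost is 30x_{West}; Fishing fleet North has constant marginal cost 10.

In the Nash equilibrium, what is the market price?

62.4

Fishing fleet West's profit: π = x_{West}(147.2 − 2(x_{West} + x_{North})) − 30x_{West}.
∂π/∂x_{West} = 117.2 − 4x_{West} − 2x_{North} = 0, so x_{West} = 29.3 − 0.5x_{North}.
By the same steps for North: x_{North} = 34.3 − 0.5x_{West}.
Plugging x_{North} into West's best response: x_{West} = 29.3 − 0.5(34.3 − 0.5x_{West}) ⇒ 0.75x_{West} = 12.15, so x_{West} = 16.2.
Then x_{North} = 34.3 − 0.5·16.2 = 26.2.
Equilibrium price: P = 147.2 − 2·42.4 = 62.4.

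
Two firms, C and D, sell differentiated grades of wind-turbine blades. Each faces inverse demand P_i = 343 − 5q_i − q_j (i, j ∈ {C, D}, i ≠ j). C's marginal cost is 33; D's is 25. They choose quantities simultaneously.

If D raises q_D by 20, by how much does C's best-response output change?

-2

Firm C's profit: π = q_C(343 − 5q_C − q_D) − 33q_C.
∂π/∂q_C = 310 − 10q_C − q_D = 0 ⇒ q_C = 31 − 0.1q_D.
The reaction-function slope is −0.1, so a 20-unit rise in q_D moves q_C by −0.1 × 20 = −2. C's best response falls — the actions are strategic substitutes.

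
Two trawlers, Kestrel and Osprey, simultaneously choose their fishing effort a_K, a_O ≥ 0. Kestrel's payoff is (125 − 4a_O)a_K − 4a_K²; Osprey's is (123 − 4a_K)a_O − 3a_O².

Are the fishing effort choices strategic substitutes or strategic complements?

Expanding Kestrel's payoff: 125a_K − 4a_Oa_K − 4a_K².
∂π/∂a_K = 125 − 4a_O − 8a_K = 0, so a_K = 15.625 − 0.5a_O.
The best-response slope da_K/da_O = −0.5 < 0: the reaction function is downward-sloping, so the choices are strategic substitutes.

strategic substitutes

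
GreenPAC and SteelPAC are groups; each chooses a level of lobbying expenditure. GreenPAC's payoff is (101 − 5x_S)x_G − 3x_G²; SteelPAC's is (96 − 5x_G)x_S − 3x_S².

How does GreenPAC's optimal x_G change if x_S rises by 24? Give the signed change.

Expanding GreenPAC's payoff: 101x_G − 5x_Sx_G − 3x_G².
∂π/∂x_G = 101 − 5x_S − 6x_G = 0, so x_G = 101/6 − (5/6)x_S.
The reaction-function slope is −5/6, so a 24-unit rise in x_S moves x_G by −5/6 × 24 = −20. GreenPAC's best response falls — the actions are strategic substitutes.

-20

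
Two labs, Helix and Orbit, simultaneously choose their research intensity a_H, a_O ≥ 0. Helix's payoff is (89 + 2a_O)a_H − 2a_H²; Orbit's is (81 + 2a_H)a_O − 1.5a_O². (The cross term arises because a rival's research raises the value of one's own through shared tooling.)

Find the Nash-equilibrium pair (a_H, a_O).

53.625, 62.75

Expanding Helix's payoff: 89a_H + 2a_Oa_H − 2a_H².
∂π/∂a_H = 89 + 2a_O − 4a_H = 0, so a_H = 22.25 + 0.5a_O.
Likewise for Orbit: a_O = 27 + (2/3)a_H.
Substituting the second reaction function into the first: a_H = 22.25 + 0.5(27 + (2/3)a_H), which gives (2/3)a_H = 35.75 ⇒ a_H = 53.625.
Then a_O = 27 + (2/3)·53.625 = 62.75.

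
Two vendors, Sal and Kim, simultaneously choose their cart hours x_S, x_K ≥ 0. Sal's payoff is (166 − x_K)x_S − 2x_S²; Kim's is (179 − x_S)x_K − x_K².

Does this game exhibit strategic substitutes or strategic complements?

Expanding Sal's payoff: 166x_S − x_Kx_S − 2x_S².
∂π/∂x_S = 166 − x_K − 4x_S = 0, so x_S = 41.5 − 0.25x_K.
The best-response slope dx_S/dx_K = −0.25 < 0: the reaction function is downward-sloping, so the choices are strategic substitutes.

strategic substitutes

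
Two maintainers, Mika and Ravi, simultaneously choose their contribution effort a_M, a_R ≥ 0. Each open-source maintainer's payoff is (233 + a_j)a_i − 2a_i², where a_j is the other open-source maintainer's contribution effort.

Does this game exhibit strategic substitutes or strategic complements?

strategic complements

Mika's payoff is (233 + a_R)a_M − 2a_M².
∂π/∂a_M = 233 + a_R − 4a_M = 0, so a_M = 58.25 + 0.25a_R.
The best-response slope da_M/da_R = 0.25 > 0: the reaction function is upward-sloping, so the choices are strategic complements.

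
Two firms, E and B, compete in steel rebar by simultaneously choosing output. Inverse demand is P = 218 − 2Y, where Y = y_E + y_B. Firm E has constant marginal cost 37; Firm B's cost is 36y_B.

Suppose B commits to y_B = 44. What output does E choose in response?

Firm E's profit: π = y_E(218 − 2(y_E + y_B)) − 37y_E.
∂π/∂y_E = 181 − 4y_E − 2y_B = 0, so y_E = 45.25 − 0.5y_B.
At y_B = 44: y_E = 45.25 − 0.5·44 = 23.25.

23.25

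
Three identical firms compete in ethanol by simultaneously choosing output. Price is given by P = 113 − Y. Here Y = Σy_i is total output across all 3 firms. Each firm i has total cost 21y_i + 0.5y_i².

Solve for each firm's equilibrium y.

18.4

A representative firm's profit is π_i = y_i(113 − Y) − 21y_i − 0.5y_i², with Y = y_i + Σ_{j≠i} y_j.
First-order condition: 92 − 3y_i − Σ_{j≠i} y_j = 0.
With identical firms, set every y_j = y: then 92 − 3y − 2y = 0, i.e. y = 92/5 = 18.4.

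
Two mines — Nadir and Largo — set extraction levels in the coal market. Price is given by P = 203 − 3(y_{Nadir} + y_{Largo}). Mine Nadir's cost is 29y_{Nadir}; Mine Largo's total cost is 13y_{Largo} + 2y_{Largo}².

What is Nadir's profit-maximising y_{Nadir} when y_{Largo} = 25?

16.5

Mine Nadir's profit: π = y_{Nadir}(203 − 3(y_{Nadir} + y_{Largo})) − 29y_{Nadir}.
∂π/∂y_{Nadir} = 174 − 6y_{Nadir} − 3y_{Largo} = 0, so y_{Nadir} = 29 − 0.5y_{Largo}.
At y_{Largo} = 25: y_{Nadir} = 29 − 0.5·25 = 16.5.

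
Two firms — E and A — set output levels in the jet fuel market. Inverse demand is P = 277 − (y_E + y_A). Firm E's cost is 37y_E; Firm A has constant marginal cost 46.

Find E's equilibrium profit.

Firm E's profit: π = y_E(277 − (y_E + y_A)) − 37y_E.
∂π/∂y_E = 240 − 2y_E − y_A = 0, so y_E = 120 − 0.5y_A.
By the same steps for A: y_A = 115.5 − 0.5y_E.
Plugging y_A into E's best response: y_E = 120 − 0.5(115.5 − 0.5y_E) ⇒ 0.75y_E = 62.25, so y_E = 83.
Then y_A = 115.5 − 0.5·83 = 74.
Price P = 277 − 157 = 120.
E's profit: (120 − 37)·83 = 6889.

6889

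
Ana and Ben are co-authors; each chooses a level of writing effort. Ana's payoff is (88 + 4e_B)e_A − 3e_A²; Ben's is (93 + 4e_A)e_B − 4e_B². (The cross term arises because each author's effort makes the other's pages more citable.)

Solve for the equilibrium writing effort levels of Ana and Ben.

Expanding Ana's payoff: 88e_A + 4e_Be_A − 3e_A².
∂π/∂e_A = 88 + 4e_B − 6e_A = 0, so e_A = 44/3 + (2/3)e_B.
Likewise for Ben: e_B = 11.625 + 0.5e_A.
Substituting the second reaction function into the first: e_A = 44/3 + (2/3)(11.625 + 0.5e_A), which gives (2/3)e_A = 269/12 ⇒ e_A = 33.625.
Then e_B = 11.625 + 0.5·33.625 = 28.4375.

33.625, 28.4375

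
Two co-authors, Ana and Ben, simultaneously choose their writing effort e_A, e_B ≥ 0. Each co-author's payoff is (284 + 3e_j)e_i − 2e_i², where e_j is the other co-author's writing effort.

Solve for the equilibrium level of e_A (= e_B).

284

Ana's payoff is (284 + 3e_B)e_A − 2e_A².
∂π/∂e_A = 284 + 3e_B − 4e_A = 0, so e_A = 71 + 0.75e_B.
The game is symmetric, so in equilibrium e_B = e_A: the reaction function gives 0.25e_A = 71, hence e_A = 284.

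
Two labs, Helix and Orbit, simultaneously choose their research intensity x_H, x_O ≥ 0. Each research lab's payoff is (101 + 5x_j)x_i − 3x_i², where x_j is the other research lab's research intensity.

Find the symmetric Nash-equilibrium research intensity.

Helix's payoff is (101 + 5x_O)x_H − 3x_H².
∂π/∂x_H = 101 + 5x_O − 6x_H = 0, so x_H = 101/6 + (5/6)x_O.
The game is symmetric, so in equilibrium x_O = x_H: the reaction function gives (1/6)x_H = 101/6, hence x_H = 101.

101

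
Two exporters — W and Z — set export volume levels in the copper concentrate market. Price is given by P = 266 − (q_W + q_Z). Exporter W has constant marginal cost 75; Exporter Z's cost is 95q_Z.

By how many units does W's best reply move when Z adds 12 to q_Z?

-6

Exporter W's profit: π = q_W(266 − (q_W + q_Z)) − 75q_W.
∂π/∂q_W = 191 − 2q_W − q_Z = 0, so q_W = 95.5 − 0.5q_Z.
The reaction-function slope is −0.5, so a 12-unit rise in q_Z moves q_W by −0.5 × 12 = −6. W's best response falls — the actions are strategic substitutes.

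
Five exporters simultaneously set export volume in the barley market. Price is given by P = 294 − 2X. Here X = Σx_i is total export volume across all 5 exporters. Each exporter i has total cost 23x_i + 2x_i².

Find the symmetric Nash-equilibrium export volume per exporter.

16.9375

A representative exporter's profit is π_i = x_i(294 − 2X) − 23x_i − 2x_i², with X = x_i + Σ_{j≠i} x_j.
First-order condition: 271 − 8x_i − 2Σ_{j≠i} x_j = 0.
Imposing symmetry (x_j = x for all j) turns Σ_{j≠i} x_j into 4x, so 271 = 16x and x = 16.9375.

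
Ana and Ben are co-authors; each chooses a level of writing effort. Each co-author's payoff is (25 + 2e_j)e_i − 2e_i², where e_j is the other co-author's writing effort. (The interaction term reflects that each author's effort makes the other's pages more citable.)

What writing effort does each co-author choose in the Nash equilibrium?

Ana's payoff is (25 + 2e_B)e_A − 2e_A².
∂π/∂e_A = 25 + 2e_B − 4e_A = 0, so e_A = 6.25 + 0.5e_B.
The game is symmetric, so in equilibrium e_B = e_A: the reaction function gives 0.5e_A = 6.25, hence e_A = 12.5.

12.5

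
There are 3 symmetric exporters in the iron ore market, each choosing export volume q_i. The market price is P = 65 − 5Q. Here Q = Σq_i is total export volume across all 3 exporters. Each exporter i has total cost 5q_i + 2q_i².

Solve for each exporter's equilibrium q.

A representative exporter's profit is π_i = q_i(65 − 5Q) − 5q_i − 2q_i², with Q = q_i + Σ_{j≠i} q_j.
First-order condition: 60 − 14q_i − 5Σ_{j≠i} q_j = 0.
With identical exporters, set every q_j = q: then 60 − 14q − 10q = 0, i.e. q = 60/24 = 2.5.

2.5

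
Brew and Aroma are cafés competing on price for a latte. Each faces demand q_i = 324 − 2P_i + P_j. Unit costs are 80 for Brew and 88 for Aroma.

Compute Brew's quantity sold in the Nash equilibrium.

164.8

Brew's profit: π = (P_{Brew} − 80)(324 − 2P_{Brew} + P_{Aroma}).
∂π/∂P_{Brew} = 484 − 4P_{Brew} + P_{Aroma} = 0 ⇒ P_{Brew} = 121 + 0.25P_{Aroma}.
Similarly P_{Aroma} = 125 + 0.25P_{Brew}.
Plugging P_{Aroma} into Brew's best response: P_{Brew} = 121 + 0.25(125 + 0.25P_{Brew}) ⇒ 0.9375P_{Brew} = 152.25, so P_{Brew} = 162.4.
Then P_{Aroma} = 125 + 0.25·162.4 = 165.6.
q_{Brew} = 324 − 2·162.4 + 165.6 = 164.8.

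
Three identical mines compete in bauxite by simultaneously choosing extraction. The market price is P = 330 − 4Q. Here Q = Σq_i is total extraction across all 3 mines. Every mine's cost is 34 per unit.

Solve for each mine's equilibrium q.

A representative mine's profit is π_i = q_i(330 − 4Q) − 34q_i, with Q = q_i + Σ_{j≠i} q_j.
First-order condition: 296 − 8q_i − 4Σ_{j≠i} q_j = 0.
Imposing symmetry (q_j = q for all j) turns Σ_{j≠i} q_j into 2q, so 296 = 16q and q = 18.5.

18.5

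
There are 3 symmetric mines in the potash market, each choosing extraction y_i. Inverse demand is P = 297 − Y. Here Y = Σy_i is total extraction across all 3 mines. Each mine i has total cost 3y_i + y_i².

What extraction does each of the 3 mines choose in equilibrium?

A representative mine's profit is π_i = y_i(297 − Y) − 3y_i − y_i², with Y = y_i + Σ_{j≠i} y_j.
First-order condition: 294 − 4y_i − Σ_{j≠i} y_j = 0.
In a symmetric equilibrium every mine chooses the same y, so Σ_{j≠i} y_j = 2y. The condition becomes 294 − 6y = 0, giving y = 294/6 = 49.

49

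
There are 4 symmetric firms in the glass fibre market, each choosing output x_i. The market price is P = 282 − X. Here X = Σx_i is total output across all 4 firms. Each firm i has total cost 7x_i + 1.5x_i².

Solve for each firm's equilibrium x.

A representative firm's profit is π_i = x_i(282 − X) − 7x_i − 1.5x_i², with X = x_i + Σ_{j≠i} x_j.
First-order condition: 275 − 5x_i − Σ_{j≠i} x_j = 0.
In a symmetric equilibrium every firm chooses the same x, so Σ_{j≠i} x_j = 3x. The condition becomes 275 − 8x = 0, giving x = 275/8 = 34.375.

34.375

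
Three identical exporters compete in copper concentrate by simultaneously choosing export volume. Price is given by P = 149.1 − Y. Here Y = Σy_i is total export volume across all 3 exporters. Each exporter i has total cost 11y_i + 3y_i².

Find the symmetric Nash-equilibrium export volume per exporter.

13.81

A representative exporter's profit is π_i = y_i(149.1 − Y) − 11y_i − 3y_i², with Y = y_i + Σ_{j≠i} y_j.
First-order condition: 138.1 − 8y_i − Σ_{j≠i} y_j = 0.
In a symmetric equilibrium every exporter chooses the same y, so Σ_{j≠i} y_j = 2y. The condition becomes 138.1 − 10y = 0, giving y = 138.1/10 = 13.81.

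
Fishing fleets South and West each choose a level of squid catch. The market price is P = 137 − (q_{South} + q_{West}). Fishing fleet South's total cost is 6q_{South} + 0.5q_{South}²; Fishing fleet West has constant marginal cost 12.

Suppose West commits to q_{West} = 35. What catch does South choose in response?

Fishing fleet South's profit: π = q_{South}(137 − (q_{South} + q_{West})) − 6q_{South} − 0.5q_{South}².
∂π/∂q_{South} = 131 − 3q_{South} − q_{West} = 0, so q_{South} = 131/3 − (1/3)q_{West}.
At q_{West} = 35: q_{South} = 131/3 − (1/3)·35 = 32.

32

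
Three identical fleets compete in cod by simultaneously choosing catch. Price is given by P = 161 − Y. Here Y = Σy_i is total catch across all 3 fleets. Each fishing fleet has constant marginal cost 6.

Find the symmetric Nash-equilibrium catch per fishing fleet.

A representative fishing fleet's profit is π_i = y_i(161 − Y) − 6y_i, with Y = y_i + Σ_{j≠i} y_j.
First-order condition: 155 − 2y_i − Σ_{j≠i} y_j = 0.
In a symmetric equilibrium every fishing fleet chooses the same y, so Σ_{j≠i} y_j = 2y. The condition becomes 155 − 4y = 0, giving y = 155/4 = 38.75.

38.75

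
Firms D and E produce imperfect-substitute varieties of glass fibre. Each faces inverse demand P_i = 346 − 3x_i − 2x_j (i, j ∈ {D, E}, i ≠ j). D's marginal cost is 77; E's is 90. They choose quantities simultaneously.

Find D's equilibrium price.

180.3125

Firm D's profit: π = x_D(346 − 3x_D − 2x_E) − 77x_D.
∂π/∂x_D = 269 − 6x_D − 2x_E = 0 ⇒ x_D = 269/6 − (1/3)x_E.
Similarly x_E = 128/3 − (1/3)x_D.
Plugging x_E into D's best response: x_D = 269/6 − (1/3)(128/3 − (1/3)x_D) ⇒ (8/9)x_D = 551/18, so x_D = 34.4375.
Then x_E = 128/3 − (1/3)·34.4375 = 31.1875.
P_D = 346 − 3·34.4375 − 2·31.1875 = 180.3125.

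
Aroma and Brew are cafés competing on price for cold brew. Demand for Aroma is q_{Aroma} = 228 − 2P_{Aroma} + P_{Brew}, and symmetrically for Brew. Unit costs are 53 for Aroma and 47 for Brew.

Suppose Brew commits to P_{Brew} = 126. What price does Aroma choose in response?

Aroma's profit: π = (P_{Aroma} − 53)(228 − 2P_{Aroma} + P_{Brew}).
∂π/∂P_{Aroma} = 334 − 4P_{Aroma} + P_{Brew} = 0 ⇒ P_{Aroma} = 83.5 + 0.25P_{Brew}.
At P_{Brew} = 126: P_{Aroma} = 83.5 + 0.25·126 = 115.

115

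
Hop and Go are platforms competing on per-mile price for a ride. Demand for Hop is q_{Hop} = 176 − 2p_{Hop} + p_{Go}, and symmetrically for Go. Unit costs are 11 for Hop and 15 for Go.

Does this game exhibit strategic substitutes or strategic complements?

strategic complements

Hop's profit: π = (p_{Hop} − 11)(176 − 2p_{Hop} + p_{Go}).
∂π/∂p_{Hop} = 198 − 4p_{Hop} + p_{Go} = 0 ⇒ p_{Hop} = 49.5 + 0.25p_{Go}.
The best-response slope dp_{Hop}/dp_{Go} = 0.25 > 0: the reaction function is upward-sloping, so the choices are strategic complements.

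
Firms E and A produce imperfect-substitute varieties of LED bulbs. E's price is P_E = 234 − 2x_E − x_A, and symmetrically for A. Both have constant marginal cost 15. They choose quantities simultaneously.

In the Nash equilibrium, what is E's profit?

3836.88

Firm E's profit: π = x_E(234 − 2x_E − x_A) − 15x_E.
∂π/∂x_E = 219 − 4x_E − x_A = 0 ⇒ x_E = 54.75 − 0.25x_A.
By symmetry x_A = x_E; substituting into the reaction function, 1.25x_E = 54.75 and x_E = 43.8.
P_E = 234 − 2·43.8 − 43.8 = 102.6.
Profit = (102.6 − 15)·43.8 = 3836.88.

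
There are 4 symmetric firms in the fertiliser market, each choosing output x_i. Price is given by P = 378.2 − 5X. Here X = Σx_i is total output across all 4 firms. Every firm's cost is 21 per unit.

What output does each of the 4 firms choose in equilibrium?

A representative firm's profit is π_i = x_i(378.2 − 5X) − 21x_i, with X = x_i + Σ_{j≠i} x_j.
First-order condition: 357.2 − 10x_i − 5Σ_{j≠i} x_j = 0.
Imposing symmetry (x_j = x for all j) turns Σ_{j≠i} x_j into 3x, so 357.2 = 25x and x = 14.288.

14.288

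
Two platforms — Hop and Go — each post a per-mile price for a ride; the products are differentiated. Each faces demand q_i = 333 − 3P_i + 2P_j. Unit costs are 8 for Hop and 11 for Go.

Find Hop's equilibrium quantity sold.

245.4375

Hop's profit: π = (P_{Hop} − 8)(333 − 3P_{Hop} + 2P_{Go}).
∂π/∂P_{Hop} = 357 − 6P_{Hop} + 2P_{Go} = 0 ⇒ P_{Hop} = 59.5 + (1/3)P_{Go}.
Similarly P_{Go} = 61 + (1/3)P_{Hop}.
Plugging P_{Go} into Hop's best response: P_{Hop} = 59.5 + (1/3)(61 + (1/3)P_{Hop}) ⇒ (8/9)P_{Hop} = 479/6, so P_{Hop} = 89.8125.
Then P_{Go} = 61 + (1/3)·89.8125 = 90.9375.
q_{Hop} = 333 − 3·89.8125 + 2·90.9375 = 245.4375.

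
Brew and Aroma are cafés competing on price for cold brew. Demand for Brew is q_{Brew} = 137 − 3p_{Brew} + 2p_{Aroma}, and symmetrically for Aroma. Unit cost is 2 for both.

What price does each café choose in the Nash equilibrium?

35.75

Brew's profit: π = (p_{Brew} − 2)(137 − 3p_{Brew} + 2p_{Aroma}).
∂π/∂p_{Brew} = 143 − 6p_{Brew} + 2p_{Aroma} = 0 ⇒ p_{Brew} = 143/6 + (1/3)p_{Aroma}.
The game is symmetric, so in equilibrium p_{Aroma} = p_{Brew}: the reaction function gives (2/3)p_{Brew} = 143/6, hence p_{Brew} = 35.75.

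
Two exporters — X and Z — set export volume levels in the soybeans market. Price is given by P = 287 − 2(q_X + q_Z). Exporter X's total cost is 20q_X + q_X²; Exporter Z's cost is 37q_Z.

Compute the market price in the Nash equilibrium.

133.6

Exporter X's profit: π = q_X(287 − 2(q_X + q_Z)) − 20q_X − q_X².
∂π/∂q_X = 267 − 6q_X − 2q_Z = 0, so q_X = 44.5 − (1/3)q_Z.
For Z: ∂π/∂q_Z = 250 − 4q_Z − 2q_X = 0 ⇒ q_Z = 62.5 − 0.5q_X.
Substituting the second reaction function into the first: q_X = 44.5 − (1/3)(62.5 − 0.5q_X), which gives (5/6)q_X = 71/3 ⇒ q_X = 28.4.
Then q_Z = 62.5 − 0.5·28.4 = 48.3.
Equilibrium price: P = 287 − 2·76.7 = 133.6.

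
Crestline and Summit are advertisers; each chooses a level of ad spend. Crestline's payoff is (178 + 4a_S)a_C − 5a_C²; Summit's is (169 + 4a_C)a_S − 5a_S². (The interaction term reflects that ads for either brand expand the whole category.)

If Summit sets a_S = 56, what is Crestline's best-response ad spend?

40.2

Expanding Crestline's payoff: 178a_C + 4a_Sa_C − 5a_C².
∂π/∂a_C = 178 + 4a_S − 10a_C = 0, so a_C = 17.8 + 0.4a_S.
At a_S = 56: a_C = 17.8 + 0.4·56 = 40.2.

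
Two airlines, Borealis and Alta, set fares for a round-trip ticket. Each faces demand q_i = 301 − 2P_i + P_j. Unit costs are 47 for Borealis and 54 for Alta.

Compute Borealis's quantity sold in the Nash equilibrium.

Borealis's profit: π = (P_{Borealis} − 47)(301 − 2P_{Borealis} + P_{Alta}).
∂π/∂P_{Borealis} = 395 − 4P_{Borealis} + P_{Alta} = 0 ⇒ P_{Borealis} = 98.75 + 0.25P_{Alta}.
Similarly P_{Alta} = 102.25 + 0.25P_{Borealis}.
Substituting the second reaction function into the first: P_{Borealis} = 98.75 + 0.25(102.25 + 0.25P_{Borealis}), which gives 0.9375P_{Borealis} = 124.3125 ⇒ P_{Borealis} = 132.6.
Then P_{Alta} = 102.25 + 0.25·132.6 = 135.4.
q_{Borealis} = 301 − 2·132.6 + 135.4 = 171.2.

171.2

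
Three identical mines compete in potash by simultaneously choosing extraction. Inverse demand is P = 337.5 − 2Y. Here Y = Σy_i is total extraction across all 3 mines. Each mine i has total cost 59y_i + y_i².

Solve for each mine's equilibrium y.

27.85

A representative mine's profit is π_i = y_i(337.5 − 2Y) − 59y_i − y_i², with Y = y_i + Σ_{j≠i} y_j.
First-order condition: 278.5 − 6y_i − 2Σ_{j≠i} y_j = 0.
Imposing symmetry (y_j = y for all j) turns Σ_{j≠i} y_j into 2y, so 278.5 = 10y and y = 27.85.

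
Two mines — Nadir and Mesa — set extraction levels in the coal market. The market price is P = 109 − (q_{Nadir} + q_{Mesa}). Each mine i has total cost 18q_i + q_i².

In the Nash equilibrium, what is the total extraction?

Mine Nadir's profit: π = q_{Nadir}(109 − (q_{Nadir} + q_{Mesa})) − 18q_{Nadir} − q_{Nadir}².
∂π/∂q_{Nadir} = 91 − 4q_{Nadir} − q_{Mesa} = 0, so q_{Nadir} = 22.75 − 0.25q_{Mesa}.
By symmetry q_{Mesa} = q_{Nadir}; substituting into the reaction function, 1.25q_{Nadir} = 22.75 and q_{Nadir} = 18.2.
Total extraction: 18.2 + 18.2 = 36.4.

36.4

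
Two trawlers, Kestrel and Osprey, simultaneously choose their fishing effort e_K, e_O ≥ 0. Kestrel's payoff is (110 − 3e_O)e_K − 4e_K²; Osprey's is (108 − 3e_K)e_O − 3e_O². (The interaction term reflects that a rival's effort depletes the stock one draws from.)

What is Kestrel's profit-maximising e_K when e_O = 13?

8.875

Expanding Kestrel's payoff: 110e_K − 3e_Oe_K − 4e_K².
∂π/∂e_K = 110 − 3e_O − 8e_K = 0, so e_K = 13.75 − 0.375e_O.
At e_O = 13: e_K = 13.75 − 0.375·13 = 8.875.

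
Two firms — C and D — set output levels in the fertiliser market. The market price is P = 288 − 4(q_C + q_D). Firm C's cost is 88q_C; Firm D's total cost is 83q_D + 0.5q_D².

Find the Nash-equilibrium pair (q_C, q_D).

Firm C's profit: π = q_C(288 − 4(q_C + q_D)) − 88q_C.
∂π/∂q_C = 200 − 8q_C − 4q_D = 0, so q_C = 25 − 0.5q_D.
For D: ∂π/∂q_D = 205 − 9q_D − 4q_C = 0 ⇒ q_D = 205/9 − (4/9)q_C.
Plugging q_D into C's best response: q_C = 25 − 0.5(205/9 − (4/9)q_C) ⇒ (7/9)q_C = 245/18, so q_C = 17.5.
Then q_D = 205/9 − (4/9)·17.5 = 15.

17.5, 15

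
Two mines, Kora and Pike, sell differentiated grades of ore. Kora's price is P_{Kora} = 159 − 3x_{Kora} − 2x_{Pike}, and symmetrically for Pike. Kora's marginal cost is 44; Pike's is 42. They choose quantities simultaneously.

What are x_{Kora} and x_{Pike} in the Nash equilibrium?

Mine Kora's profit: π = x_{Kora}(159 − 3x_{Kora} − 2x_{Pike}) − 44x_{Kora}.
∂π/∂x_{Kora} = 115 − 6x_{Kora} − 2x_{Pike} = 0 ⇒ x_{Kora} = 115/6 − (1/3)x_{Pike}.
Similarly x_{Pike} = 19.5 − (1/3)x_{Kora}.
Solving the two reaction functions simultaneously: (1 − (−1/3)(−1/3))x_{Kora} = 115/6 − (1/3)·19.5, so (8/9)x_{Kora} = 38/3 and x_{Kora} = 14.25.
Then x_{Pike} = 19.5 − (1/3)·14.25 = 14.75.

14.25, 14.75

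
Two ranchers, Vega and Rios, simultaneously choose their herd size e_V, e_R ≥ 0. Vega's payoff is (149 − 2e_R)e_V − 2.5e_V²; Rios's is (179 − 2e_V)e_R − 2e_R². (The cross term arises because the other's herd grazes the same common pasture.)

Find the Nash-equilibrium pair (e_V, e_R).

14.875, 37.3125

Expanding Vega's payoff: 149e_V − 2e_Re_V − 2.5e_V².
∂π/∂e_V = 149 − 2e_R − 5e_V = 0, so e_V = 29.8 − 0.4e_R.
Likewise for Rios: e_R = 44.75 − 0.5e_V.
Substituting the second reaction function into the first: e_V = 29.8 − 0.4(44.75 − 0.5e_V), which gives 0.8e_V = 11.9 ⇒ e_V = 14.875.
Then e_R = 44.75 − 0.5·14.875 = 37.3125.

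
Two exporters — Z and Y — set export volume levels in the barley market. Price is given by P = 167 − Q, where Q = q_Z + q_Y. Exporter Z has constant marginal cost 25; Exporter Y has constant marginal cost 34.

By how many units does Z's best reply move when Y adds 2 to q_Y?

-1

Exporter Z's profit: π = q_Z(167 − (q_Z + q_Y)) − 25q_Z.
∂π/∂q_Z = 142 − 2q_Z − q_Y = 0, so q_Z = 71 − 0.5q_Y.
The reaction-function slope is −0.5, so a 2-unit rise in q_Y moves q_Z by −0.5 × 2 = −1. Z's best response falls — the actions are strategic substitutes.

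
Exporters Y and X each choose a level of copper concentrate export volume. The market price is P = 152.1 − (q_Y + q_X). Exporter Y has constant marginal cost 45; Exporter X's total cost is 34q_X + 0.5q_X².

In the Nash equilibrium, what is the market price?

Exporter Y's profit: π = q_Y(152.1 − (q_Y + q_X)) − 45q_Y.
∂π/∂q_Y = 107.1 − 2q_Y − q_X = 0, so q_Y = 53.55 − 0.5q_X.
For X: ∂π/∂q_X = 118.1 − 3q_X − q_Y = 0 ⇒ q_X = 1181/30 − (1/3)q_Y.
Solving the two reaction functions simultaneously: (1 − (−0.5)(−1/3))q_Y = 53.55 − 0.5·(1181/30), so (5/6)q_Y = 508/15 and q_Y = 40.64.
Then q_X = 1181/30 − (1/3)·40.64 = 25.82.
Equilibrium price: P = 152.1 − 66.46 = 85.64.

85.64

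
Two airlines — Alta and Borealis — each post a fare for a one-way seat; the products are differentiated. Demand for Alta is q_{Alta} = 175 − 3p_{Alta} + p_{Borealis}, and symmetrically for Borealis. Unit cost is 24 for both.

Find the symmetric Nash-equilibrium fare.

Alta's profit: π = (p_{Alta} − 24)(175 − 3p_{Alta} + p_{Borealis}).
∂π/∂p_{Alta} = 247 − 6p_{Alta} + p_{Borealis} = 0 ⇒ p_{Alta} = 247/6 + (1/6)p_{Borealis}.
Setting p_{Alta} = p_{Borealis} in the reaction function: p_{Alta} = 247/6 + (1/6)p_{Alta}, so p_{Alta} = (247/6) / (5/6) = 49.4.

49.4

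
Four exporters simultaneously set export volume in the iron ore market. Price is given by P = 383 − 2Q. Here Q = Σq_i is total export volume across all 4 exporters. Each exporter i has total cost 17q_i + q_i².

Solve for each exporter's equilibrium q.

30.5

A representative exporter's profit is π_i = q_i(383 − 2Q) − 17q_i − q_i², with Q = q_i + Σ_{j≠i} q_j.
First-order condition: 366 − 6q_i − 2Σ_{j≠i} q_j = 0.
With identical exporters, set every q_j = q: then 366 − 6q − 6q = 0, i.e. q = 366/12 = 30.5.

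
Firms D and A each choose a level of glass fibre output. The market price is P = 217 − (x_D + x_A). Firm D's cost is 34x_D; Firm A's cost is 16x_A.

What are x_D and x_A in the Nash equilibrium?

Firm D's profit: π = x_D(217 − (x_D + x_A)) − 34x_D.
∂π/∂x_D = 183 − 2x_D − x_A = 0, so x_D = 91.5 − 0.5x_A.
By the same steps for A: x_A = 100.5 − 0.5x_D.
Plugging x_A into D's best response: x_D = 91.5 − 0.5(100.5 − 0.5x_D) ⇒ 0.75x_D = 41.25, so x_D = 55.
Then x_A = 100.5 − 0.5·55 = 73.

55, 73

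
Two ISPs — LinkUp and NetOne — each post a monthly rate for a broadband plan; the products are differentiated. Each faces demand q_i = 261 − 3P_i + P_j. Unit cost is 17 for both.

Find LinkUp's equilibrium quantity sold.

136.2

LinkUp's profit: π = (P_{LinkUp} − 17)(261 − 3P_{LinkUp} + P_{NetOne}).
∂π/∂P_{LinkUp} = 312 − 6P_{LinkUp} + P_{NetOne} = 0 ⇒ P_{LinkUp} = 52 + (1/6)P_{NetOne}.
By symmetry P_{NetOne} = P_{LinkUp}; substituting into the reaction function, (5/6)P_{LinkUp} = 52 and P_{LinkUp} = 62.4.
q_{LinkUp} = 261 − 3·62.4 + 62.4 = 136.2.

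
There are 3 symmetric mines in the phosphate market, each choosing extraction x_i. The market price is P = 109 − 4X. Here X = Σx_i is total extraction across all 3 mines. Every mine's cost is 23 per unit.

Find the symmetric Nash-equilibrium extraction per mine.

5.375

A representative mine's profit is π_i = x_i(109 − 4X) − 23x_i, with X = x_i + Σ_{j≠i} x_j.
First-order condition: 86 − 8x_i − 4Σ_{j≠i} x_j = 0.
In a symmetric equilibrium every mine chooses the same x, so Σ_{j≠i} x_j = 2x. The condition becomes 86 − 16x = 0, giving x = 86/16 = 5.375.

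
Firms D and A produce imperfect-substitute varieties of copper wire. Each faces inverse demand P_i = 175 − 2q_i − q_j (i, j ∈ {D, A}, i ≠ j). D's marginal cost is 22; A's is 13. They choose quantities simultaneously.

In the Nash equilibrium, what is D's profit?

Firm D's profit: π = q_D(175 − 2q_D − q_A) − 22q_D.
∂π/∂q_D = 153 − 4q_D − q_A = 0 ⇒ q_D = 38.25 − 0.25q_A.
Similarly q_A = 40.5 − 0.25q_D.
Solving the two reaction functions simultaneously: (1 − (−0.25)(−0.25))q_D = 38.25 − 0.25·40.5, so 0.9375q_D = 28.125 and q_D = 30.
Then q_A = 40.5 − 0.25·30 = 33.
P_D = 175 − 2·30 − 33 = 82.
Profit = (82 − 22)·30 = 1800.

1800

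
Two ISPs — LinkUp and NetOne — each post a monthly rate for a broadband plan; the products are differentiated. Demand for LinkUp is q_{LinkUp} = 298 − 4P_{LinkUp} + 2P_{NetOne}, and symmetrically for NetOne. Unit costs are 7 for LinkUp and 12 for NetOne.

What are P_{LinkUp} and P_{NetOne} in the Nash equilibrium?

LinkUp's profit: π = (P_{LinkUp} − 7)(298 − 4P_{LinkUp} + 2P_{NetOne}).
∂π/∂P_{LinkUp} = 326 − 8P_{LinkUp} + 2P_{NetOne} = 0 ⇒ P_{LinkUp} = 40.75 + 0.25P_{NetOne}.
Similarly P_{NetOne} = 43.25 + 0.25P_{LinkUp}.
Substituting the second reaction function into the first: P_{LinkUp} = 40.75 + 0.25(43.25 + 0.25P_{LinkUp}), which gives 0.9375P_{LinkUp} = 51.5625 ⇒ P_{LinkUp} = 55.
Then P_{NetOne} = 43.25 + 0.25·55 = 57.

55, 57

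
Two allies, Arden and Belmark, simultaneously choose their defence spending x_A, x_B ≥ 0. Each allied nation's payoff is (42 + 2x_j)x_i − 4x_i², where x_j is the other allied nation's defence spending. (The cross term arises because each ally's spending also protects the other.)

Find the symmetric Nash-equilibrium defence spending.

7

Arden's payoff is (42 + 2x_B)x_A − 4x_A².
∂π/∂x_A = 42 + 2x_B − 8x_A = 0, so x_A = 5.25 + 0.25x_B.
By symmetry x_B = x_A; substituting into the reaction function, 0.75x_A = 5.25 and x_A = 7.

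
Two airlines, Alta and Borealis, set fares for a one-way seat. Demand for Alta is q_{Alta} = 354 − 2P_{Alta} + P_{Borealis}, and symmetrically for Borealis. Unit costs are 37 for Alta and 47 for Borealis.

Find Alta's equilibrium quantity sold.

214

Alta's profit: π = (P_{Alta} − 37)(354 − 2P_{Alta} + P_{Borealis}).
∂π/∂P_{Alta} = 428 − 4P_{Alta} + P_{Borealis} = 0 ⇒ P_{Alta} = 107 + 0.25P_{Borealis}.
Similarly P_{Borealis} = 112 + 0.25P_{Alta}.
Plugging P_{Borealis} into Alta's best response: P_{Alta} = 107 + 0.25(112 + 0.25P_{Alta}) ⇒ 0.9375P_{Alta} = 135, so P_{Alta} = 144.
Then P_{Borealis} = 112 + 0.25·144 = 148.
q_{Alta} = 354 − 2·144 + 148 = 214.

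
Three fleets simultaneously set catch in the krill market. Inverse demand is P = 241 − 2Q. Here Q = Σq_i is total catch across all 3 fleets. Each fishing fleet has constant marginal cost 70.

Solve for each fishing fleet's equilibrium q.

A representative fishing fleet's profit is π_i = q_i(241 − 2Q) − 70q_i, with Q = q_i + Σ_{j≠i} q_j.
First-order condition: 171 − 4q_i − 2Σ_{j≠i} q_j = 0.
Imposing symmetry (q_j = q for all j) turns Σ_{j≠i} q_j into 2q, so 171 = 8q and q = 21.375.

21.375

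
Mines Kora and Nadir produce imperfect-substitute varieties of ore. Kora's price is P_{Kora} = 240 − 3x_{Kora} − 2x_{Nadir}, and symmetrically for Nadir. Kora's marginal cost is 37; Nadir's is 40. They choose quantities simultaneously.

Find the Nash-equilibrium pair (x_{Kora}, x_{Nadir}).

Mine Kora's profit: π = x_{Kora}(240 − 3x_{Kora} − 2x_{Nadir}) − 37x_{Kora}.
∂π/∂x_{Kora} = 203 − 6x_{Kora} − 2x_{Nadir} = 0 ⇒ x_{Kora} = 203/6 − (1/3)x_{Nadir}.
Similarly x_{Nadir} = 100/3 − (1/3)x_{Kora}.
Plugging x_{Nadir} into Kora's best response: x_{Kora} = 203/6 − (1/3)(100/3 − (1/3)x_{Kora}) ⇒ (8/9)x_{Kora} = 409/18, so x_{Kora} = 25.5625.
Then x_{Nadir} = 100/3 − (1/3)·25.5625 = 24.8125.

25.5625, 24.8125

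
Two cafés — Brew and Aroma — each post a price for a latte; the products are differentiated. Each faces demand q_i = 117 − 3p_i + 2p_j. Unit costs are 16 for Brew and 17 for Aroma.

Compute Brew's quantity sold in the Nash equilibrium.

76.3125

Brew's profit: π = (p_{Brew} − 16)(117 − 3p_{Brew} + 2p_{Aroma}).
∂π/∂p_{Brew} = 165 − 6p_{Brew} + 2p_{Aroma} = 0 ⇒ p_{Brew} = 27.5 + (1/3)p_{Aroma}.
Similarly p_{Aroma} = 28 + (1/3)p_{Brew}.
Substituting the second reaction function into the first: p_{Brew} = 27.5 + (1/3)(28 + (1/3)p_{Brew}), which gives (8/9)p_{Brew} = 221/6 ⇒ p_{Brew} = 41.4375.
Then p_{Aroma} = 28 + (1/3)·41.4375 = 41.8125.
q_{Brew} = 117 − 3·41.4375 + 2·41.8125 = 76.3125.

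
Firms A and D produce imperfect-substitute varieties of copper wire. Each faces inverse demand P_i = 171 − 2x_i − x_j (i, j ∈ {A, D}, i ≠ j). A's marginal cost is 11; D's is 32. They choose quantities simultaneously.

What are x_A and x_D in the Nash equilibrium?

Firm A's profit: π = x_A(171 − 2x_A − x_D) − 11x_A.
∂π/∂x_A = 160 − 4x_A − x_D = 0 ⇒ x_A = 40 − 0.25x_D.
Similarly x_D = 34.75 − 0.25x_A.
Substituting the second reaction function into the first: x_A = 40 − 0.25(34.75 − 0.25x_A), which gives 0.9375x_A = 31.3125 ⇒ x_A = 33.4.
Then x_D = 34.75 − 0.25·33.4 = 26.4.

33.4, 26.4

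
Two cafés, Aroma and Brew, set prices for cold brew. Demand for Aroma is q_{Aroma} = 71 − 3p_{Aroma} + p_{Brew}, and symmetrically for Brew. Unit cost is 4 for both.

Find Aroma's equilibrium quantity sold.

37.8

Aroma's profit: π = (p_{Aroma} − 4)(71 − 3p_{Aroma} + p_{Brew}).
∂π/∂p_{Aroma} = 83 − 6p_{Aroma} + p_{Brew} = 0 ⇒ p_{Aroma} = 83/6 + (1/6)p_{Brew}.
Setting p_{Aroma} = p_{Brew} in the reaction function: p_{Aroma} = 83/6 + (1/6)p_{Aroma}, so p_{Aroma} = (83/6) / (5/6) = 16.6.
q_{Aroma} = 71 − 3·16.6 + 16.6 = 37.8.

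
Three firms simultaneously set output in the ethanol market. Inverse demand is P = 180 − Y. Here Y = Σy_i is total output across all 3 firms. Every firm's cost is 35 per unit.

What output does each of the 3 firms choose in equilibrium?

A representative firm's profit is π_i = y_i(180 − Y) − 35y_i, with Y = y_i + Σ_{j≠i} y_j.
First-order condition: 145 − 2y_i − Σ_{j≠i} y_j = 0.
In a symmetric equilibrium every firm chooses the same y, so Σ_{j≠i} y_j = 2y. The condition becomes 145 − 4y = 0, giving y = 145/4 = 36.25.

36.25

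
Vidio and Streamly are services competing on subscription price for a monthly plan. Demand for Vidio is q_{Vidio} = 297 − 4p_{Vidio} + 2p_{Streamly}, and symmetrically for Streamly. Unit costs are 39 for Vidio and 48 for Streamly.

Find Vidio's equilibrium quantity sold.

150.8

Vidio's profit: π = (p_{Vidio} − 39)(297 − 4p_{Vidio} + 2p_{Streamly}).
∂π/∂p_{Vidio} = 453 − 8p_{Vidio} + 2p_{Streamly} = 0 ⇒ p_{Vidio} = 56.625 + 0.25p_{Streamly}.
Similarly p_{Streamly} = 61.125 + 0.25p_{Vidio}.
Solving the two reaction functions simultaneously: (1 − (0.25)(0.25))p_{Vidio} = 56.625 + 0.25·61.125, so 0.9375p_{Vidio} = 2301/32 and p_{Vidio} = 76.7.
Then p_{Streamly} = 61.125 + 0.25·76.7 = 80.3.
q_{Vidio} = 297 − 4·76.7 + 2·80.3 = 150.8.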